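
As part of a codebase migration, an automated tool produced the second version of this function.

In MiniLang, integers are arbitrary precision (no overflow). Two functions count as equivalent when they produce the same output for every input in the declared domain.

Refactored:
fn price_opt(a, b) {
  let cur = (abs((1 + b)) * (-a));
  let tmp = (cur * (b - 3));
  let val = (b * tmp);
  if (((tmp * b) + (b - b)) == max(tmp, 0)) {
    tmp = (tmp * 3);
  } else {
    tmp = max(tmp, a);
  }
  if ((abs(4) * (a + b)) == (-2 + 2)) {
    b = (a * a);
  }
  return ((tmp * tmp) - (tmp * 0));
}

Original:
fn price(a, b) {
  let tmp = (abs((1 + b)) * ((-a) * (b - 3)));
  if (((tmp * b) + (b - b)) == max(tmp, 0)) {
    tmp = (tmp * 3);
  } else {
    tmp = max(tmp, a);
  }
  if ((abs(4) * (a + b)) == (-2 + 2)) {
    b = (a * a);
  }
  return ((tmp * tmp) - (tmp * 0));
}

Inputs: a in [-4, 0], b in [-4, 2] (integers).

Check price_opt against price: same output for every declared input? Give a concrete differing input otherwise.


Equivalent — the differences include arithmetic usage differs; also local variable names differ; also statement counts differ, yet no declared input distinguishes the two.
One worked example (a=-4, b=0) — price: tmp becomes -12; next (((tmp * b) + (b - b)) == max(tmp, 0)) evaluates to true; next tmp becomes -36; next ((abs(4) * (a + b)) == (-2 + 2)) evaluates to false; next final value 1296; price_opt: cur becomes 4; next tmp becomes -12; next val becomes 0; next (((tmp * b) + (b - b)) == max(tmp, 0)) evaluates to true; next tmp becomes -36; next ((abs(4) * (a + b)) == (-2 + 2)) evaluates to false; next final value 1296; agreement on 1296.
Sweeping the whole domain (35 inputs) finds no disagreement.
verdict: equivalent


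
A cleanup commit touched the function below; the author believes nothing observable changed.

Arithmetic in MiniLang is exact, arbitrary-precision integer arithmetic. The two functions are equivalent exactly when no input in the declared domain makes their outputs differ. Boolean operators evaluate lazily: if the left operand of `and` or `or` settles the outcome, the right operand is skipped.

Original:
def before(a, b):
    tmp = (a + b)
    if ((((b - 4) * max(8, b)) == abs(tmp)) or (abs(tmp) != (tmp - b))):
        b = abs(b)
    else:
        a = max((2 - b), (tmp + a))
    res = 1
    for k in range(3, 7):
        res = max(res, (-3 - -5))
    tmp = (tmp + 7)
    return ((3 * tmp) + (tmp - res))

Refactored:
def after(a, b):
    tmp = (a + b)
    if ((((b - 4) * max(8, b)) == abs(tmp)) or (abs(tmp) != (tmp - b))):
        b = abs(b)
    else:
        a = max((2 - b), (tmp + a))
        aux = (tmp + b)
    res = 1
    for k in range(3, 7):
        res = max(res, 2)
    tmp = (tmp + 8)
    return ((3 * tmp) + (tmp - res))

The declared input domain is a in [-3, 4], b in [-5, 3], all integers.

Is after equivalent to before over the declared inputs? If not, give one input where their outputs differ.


Not equivalent: a=-3, b=-5 separates them (-6 vs -2).
before: tmp = -8; ((((b - 4) * max(8, b)) == abs(tmp)) or (abs(tmp) != (tmp - b))) -> true; b = 5; res = 1; [k=3]; res = 2; [k=4]; res = 2; [k=5]; res = 2; [k=6]; res = 2; tmp = -1; return -6
after: tmp = -8; ((((b - 4) * max(8, b)) == abs(tmp)) or (abs(tmp) != (tmp - b))) -> true; b = 5; res = 1; [k=3]; res = 2; [k=4]; res = 2; [k=5]; res = 2; [k=6]; res = 2; tmp = 0; return -2
verdict: not equivalent; witness: a=-3, b=-5


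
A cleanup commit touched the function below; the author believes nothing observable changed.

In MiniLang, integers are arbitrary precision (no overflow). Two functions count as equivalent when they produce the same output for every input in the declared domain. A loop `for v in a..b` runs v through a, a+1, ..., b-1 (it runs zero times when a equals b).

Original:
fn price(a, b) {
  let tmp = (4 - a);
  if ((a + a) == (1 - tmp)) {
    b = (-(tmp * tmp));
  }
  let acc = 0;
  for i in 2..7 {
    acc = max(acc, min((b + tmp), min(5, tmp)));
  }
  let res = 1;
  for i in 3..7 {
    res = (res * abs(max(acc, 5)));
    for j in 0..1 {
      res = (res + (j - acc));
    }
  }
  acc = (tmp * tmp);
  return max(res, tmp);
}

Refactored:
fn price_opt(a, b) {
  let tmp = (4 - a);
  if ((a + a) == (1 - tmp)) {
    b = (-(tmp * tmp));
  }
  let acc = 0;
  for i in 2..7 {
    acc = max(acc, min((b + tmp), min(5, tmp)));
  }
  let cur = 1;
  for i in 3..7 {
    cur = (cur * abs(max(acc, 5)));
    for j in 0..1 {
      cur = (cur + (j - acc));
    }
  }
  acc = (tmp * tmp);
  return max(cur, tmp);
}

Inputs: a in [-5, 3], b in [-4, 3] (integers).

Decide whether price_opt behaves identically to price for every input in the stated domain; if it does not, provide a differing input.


Differences: local variable names differ — yet all 72 inputs agree.
verdict: equivalent


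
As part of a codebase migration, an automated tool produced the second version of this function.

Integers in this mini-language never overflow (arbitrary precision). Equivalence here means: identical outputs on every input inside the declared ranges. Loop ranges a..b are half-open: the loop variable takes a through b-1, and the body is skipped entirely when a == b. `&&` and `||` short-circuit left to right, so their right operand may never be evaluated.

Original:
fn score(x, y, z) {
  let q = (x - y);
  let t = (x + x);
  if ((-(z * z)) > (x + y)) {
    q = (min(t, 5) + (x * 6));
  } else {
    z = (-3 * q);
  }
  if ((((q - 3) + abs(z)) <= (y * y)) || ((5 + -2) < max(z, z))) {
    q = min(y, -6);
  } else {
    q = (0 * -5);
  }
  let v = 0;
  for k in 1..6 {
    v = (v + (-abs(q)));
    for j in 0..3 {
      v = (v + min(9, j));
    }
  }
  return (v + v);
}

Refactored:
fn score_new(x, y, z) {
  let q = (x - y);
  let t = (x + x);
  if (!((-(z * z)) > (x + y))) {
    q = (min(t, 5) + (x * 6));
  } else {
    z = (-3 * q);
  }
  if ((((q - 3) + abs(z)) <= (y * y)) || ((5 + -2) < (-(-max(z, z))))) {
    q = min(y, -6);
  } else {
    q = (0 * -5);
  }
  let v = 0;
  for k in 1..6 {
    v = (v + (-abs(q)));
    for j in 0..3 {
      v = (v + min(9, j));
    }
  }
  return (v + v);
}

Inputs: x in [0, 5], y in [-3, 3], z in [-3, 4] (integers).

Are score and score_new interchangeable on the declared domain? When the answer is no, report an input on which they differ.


These are not equivalent — on x=0, y=-2, z=-3 the outputs split (30 vs -30).
score: q = 2; t = 0; ((-(z * z)) > (x + y)) -> false; z = -6; ((((q - 3) + abs(z)) <= (y * y)) || ((5 + -2) < max(z, z))) -> false; q = 0; v = 0; [k=1]; v = 0; [j=0]; v = 0; [j=1]; v = 1; [j=2]; v = 3; [k=2]; v = 3; [j=0]; v = 3; [j=1]; v = 4; [j=2]; v = 6; [k=3]; v = 6; [j=0]; v = 6; [j=1]; v = 7; [j=2]; v = 9; [k=4]; v = 9; [j=0]; v = 9; [j=1]; v = 10; [j=2]; v = 12; [k=5]; v = 12; [j=0]; v = 12; [j=1]; v = 13; [j=2]; v = 15; return 30
score_new: q = 2; t = 0; (!((-(z * z)) > (x + y))) -> true; q = 0; ((((q - 3) + abs(z)) <= (y * y)) || ((5 + -2) < (-(-max(z, z))))) -> true; q = -6; v = 0; [k=1]; v = -6; [j=0]; v = -6; [j=1]; v = -5; [j=2]; v = -3; [k=2]; v = -9; [j=0]; v = -9; [j=1]; v = -8; [j=2]; v = -6; [k=3]; v = -12; [j=0]; v = -12; [j=1]; v = -11; [j=2]; v = -9; [k=4]; v = -15; [j=0]; v = -15; [j=1]; v = -14; [j=2]; v = -12; [k=5]; v = -18; [j=0]; v = -18; [j=1]; v = -17; [j=2]; v = -15; return -30
verdict: not equivalent; witness: x=0, y=-2, z=-3


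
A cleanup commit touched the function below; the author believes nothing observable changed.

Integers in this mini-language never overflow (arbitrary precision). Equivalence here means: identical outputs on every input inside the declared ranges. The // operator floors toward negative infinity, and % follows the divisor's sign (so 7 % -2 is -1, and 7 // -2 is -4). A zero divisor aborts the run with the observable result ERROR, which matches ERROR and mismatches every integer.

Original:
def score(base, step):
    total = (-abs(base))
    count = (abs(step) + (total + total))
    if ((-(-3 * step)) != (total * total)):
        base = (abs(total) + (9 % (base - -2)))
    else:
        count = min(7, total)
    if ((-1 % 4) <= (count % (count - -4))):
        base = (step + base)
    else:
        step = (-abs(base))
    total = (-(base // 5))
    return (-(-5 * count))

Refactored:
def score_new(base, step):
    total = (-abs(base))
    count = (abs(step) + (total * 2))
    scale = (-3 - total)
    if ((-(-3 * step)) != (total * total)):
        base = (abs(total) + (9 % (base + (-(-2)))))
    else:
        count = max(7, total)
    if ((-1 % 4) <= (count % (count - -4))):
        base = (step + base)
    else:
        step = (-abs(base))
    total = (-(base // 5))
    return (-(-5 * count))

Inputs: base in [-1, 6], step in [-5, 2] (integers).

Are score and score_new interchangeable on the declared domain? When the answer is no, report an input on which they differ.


These are not equivalent — on base=0, step=0 the outputs split (0 vs 35).
score: total becomes 0; next count becomes 0; next ((-(-3 * step)) != (total * total)) evaluates to false; next count becomes 0; next ((-1 % 4) <= (count % (count - -4))) evaluates to false; next step becomes 0; next total becomes 0; next final value 0
score_new: total becomes 0; next count becomes 0; next scale becomes -3; next ((-(-3 * step)) != (total * total)) evaluates to false; next count becomes 7; next ((-1 % 4) <= (count % (count - -4))) evaluates to true; next base becomes 0; next total becomes 0; next final value 35
verdict: not equivalent; witness: base=0, step=0


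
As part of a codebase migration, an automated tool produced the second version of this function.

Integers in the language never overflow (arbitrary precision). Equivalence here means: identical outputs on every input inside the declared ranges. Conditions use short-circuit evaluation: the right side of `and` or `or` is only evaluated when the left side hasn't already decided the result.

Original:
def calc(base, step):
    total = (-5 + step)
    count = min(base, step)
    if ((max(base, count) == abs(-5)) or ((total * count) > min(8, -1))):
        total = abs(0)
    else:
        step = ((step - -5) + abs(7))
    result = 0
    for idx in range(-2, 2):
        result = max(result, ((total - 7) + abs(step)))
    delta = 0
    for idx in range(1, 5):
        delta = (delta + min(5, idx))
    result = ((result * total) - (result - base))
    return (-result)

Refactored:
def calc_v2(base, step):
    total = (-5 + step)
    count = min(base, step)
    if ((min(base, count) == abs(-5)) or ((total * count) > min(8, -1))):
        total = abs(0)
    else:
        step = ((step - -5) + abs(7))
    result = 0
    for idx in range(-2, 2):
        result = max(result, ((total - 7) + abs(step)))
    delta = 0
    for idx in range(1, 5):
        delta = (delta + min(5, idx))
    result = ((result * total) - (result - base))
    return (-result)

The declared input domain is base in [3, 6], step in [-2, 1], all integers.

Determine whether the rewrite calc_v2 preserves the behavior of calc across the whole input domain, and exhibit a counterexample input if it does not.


Run the pair on base=5, step=1.
calc: total = -4; count = 1; ((max(base, count) == abs(-5)) or ((total * count) > min(8, -1))) -> true; total = 0; result = 0; [idx=-2]; result = 0; [idx=-1]; result = 0; [idx=0]; result = 0; [idx=1]; result = 0; delta = 0; [idx=1]; delta = 1; [idx=2]; delta = 3; [idx=3]; delta = 6; [idx=4]; delta = 10; result = 5; return -5
calc_v2: total = -4; count = 1; ((min(base, count) == abs(-5)) or ((total * count) > min(8, -1))) -> false; step = 13; result = 0; [idx=-2]; result = 2; [idx=-1]; result = 2; [idx=0]; result = 2; [idx=1]; result = 2; delta = 0; [idx=1]; delta = 1; [idx=2]; delta = 3; [idx=3]; delta = 6; [idx=4]; delta = 10; result = -5; return 5
-5 and 5 differ, so these are not the same function on this domain.
verdict: not equivalent; witness: base=5, step=1


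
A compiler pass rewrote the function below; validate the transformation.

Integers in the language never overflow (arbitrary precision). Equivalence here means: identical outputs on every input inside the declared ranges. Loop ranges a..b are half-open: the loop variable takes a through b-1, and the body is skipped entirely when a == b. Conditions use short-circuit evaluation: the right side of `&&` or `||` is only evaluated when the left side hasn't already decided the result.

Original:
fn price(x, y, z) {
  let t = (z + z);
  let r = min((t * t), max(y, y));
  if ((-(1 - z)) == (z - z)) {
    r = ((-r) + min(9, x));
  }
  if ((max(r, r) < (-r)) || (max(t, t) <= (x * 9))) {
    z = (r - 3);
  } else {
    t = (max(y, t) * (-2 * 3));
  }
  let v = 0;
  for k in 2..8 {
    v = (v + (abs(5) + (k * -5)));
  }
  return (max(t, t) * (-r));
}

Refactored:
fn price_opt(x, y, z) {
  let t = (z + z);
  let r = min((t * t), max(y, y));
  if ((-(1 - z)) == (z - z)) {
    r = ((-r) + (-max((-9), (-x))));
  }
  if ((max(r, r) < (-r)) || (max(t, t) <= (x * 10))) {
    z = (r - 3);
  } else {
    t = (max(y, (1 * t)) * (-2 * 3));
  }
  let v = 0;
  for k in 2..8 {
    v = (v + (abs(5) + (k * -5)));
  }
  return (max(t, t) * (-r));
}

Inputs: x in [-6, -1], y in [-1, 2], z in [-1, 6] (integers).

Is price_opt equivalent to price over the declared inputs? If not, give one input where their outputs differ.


Equivalent. The suspicious edit (`9` became `10`) never changes the result for any input inside the declared domain.
Every one of the 192 inputs gives matching results.
As a probe, take x=-4, y=-1, z=0: price runs t becomes 0; next r becomes -1; next ((-(1 - z)) == (z - z)) evaluates to false; next ((max(r, r) < (-r)) || (max(t, t) <= (x * 9))) evaluates to true; next z becomes -4; next v becomes 0; next at k=2:; next v becomes -5; next at k=3:; next v becomes -15; next at k=4:; next v becomes -30; next at k=5:; next v becomes -50; next at k=6:; next v becomes -75; next at k=7:; next v becomes -105; next final value 0; price_opt runs t becomes 0; next r becomes -1; next ((-(1 - z)) == (z - z)) evaluates to false; next ((max(r, r) < (-r)) || (max(t, t) <= (x * 10))) evaluates to true; next z becomes -4; next v becomes 0; next at k=2:; next v becomes -5; next at k=3:; next v becomes -15; next at k=4:; next v becomes -30; next at k=5:; next v becomes -50; next at k=6:; next v becomes -75; next at k=7:; next v becomes -105; next final value 0; both end at 0.
verdict: equivalent


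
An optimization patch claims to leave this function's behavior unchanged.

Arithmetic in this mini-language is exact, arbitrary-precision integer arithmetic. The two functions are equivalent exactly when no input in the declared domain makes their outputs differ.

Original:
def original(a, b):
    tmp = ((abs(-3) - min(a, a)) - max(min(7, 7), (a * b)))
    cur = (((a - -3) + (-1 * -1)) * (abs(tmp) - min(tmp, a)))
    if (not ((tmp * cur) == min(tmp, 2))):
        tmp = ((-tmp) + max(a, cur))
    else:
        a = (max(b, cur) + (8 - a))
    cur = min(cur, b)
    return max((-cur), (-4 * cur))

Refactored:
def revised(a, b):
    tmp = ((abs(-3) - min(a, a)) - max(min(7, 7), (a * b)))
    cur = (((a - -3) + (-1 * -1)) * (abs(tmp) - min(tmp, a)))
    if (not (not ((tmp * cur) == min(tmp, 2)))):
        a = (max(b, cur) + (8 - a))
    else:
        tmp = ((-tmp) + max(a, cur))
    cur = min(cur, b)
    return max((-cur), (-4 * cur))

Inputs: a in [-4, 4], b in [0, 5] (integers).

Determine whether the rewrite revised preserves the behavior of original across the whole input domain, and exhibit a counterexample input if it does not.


This is a faithful refactor — boolean connective usage differs, but the computed results match everywhere.
Tracing a=1, b=1: original: tmp := -5 | cur := 50 | (not ((tmp * cur) == min(tmp, 2))): true | tmp := 55 | cur := 1 | result -1 | revised: tmp := -5 | cur := 50 | (not (not ((tmp * cur) == min(tmp, 2)))): false | tmp := 55 | cur := 1 | result -1 — matching result -1.
Checked all 54 inputs in the declared domain: the outputs agree on every one.
verdict: equivalent


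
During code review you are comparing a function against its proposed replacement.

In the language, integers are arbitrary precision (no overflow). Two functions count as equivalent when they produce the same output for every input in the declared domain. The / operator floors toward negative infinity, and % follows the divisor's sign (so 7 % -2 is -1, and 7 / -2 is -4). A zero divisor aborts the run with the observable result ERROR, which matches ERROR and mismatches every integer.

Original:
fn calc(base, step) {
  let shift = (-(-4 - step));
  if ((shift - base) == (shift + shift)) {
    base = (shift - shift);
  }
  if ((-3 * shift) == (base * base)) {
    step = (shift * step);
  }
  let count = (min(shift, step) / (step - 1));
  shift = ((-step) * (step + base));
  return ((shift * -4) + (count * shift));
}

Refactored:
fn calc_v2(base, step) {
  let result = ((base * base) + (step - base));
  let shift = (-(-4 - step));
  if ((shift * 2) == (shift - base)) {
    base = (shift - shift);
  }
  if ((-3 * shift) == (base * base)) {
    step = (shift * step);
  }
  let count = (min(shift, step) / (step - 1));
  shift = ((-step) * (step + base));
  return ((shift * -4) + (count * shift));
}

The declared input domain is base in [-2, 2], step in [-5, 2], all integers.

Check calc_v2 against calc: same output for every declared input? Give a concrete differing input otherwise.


Although constant usage differs; statement counts differ; arithmetic usage differs; local variable names differ, 40/40 inputs agree.
verdict: equivalent


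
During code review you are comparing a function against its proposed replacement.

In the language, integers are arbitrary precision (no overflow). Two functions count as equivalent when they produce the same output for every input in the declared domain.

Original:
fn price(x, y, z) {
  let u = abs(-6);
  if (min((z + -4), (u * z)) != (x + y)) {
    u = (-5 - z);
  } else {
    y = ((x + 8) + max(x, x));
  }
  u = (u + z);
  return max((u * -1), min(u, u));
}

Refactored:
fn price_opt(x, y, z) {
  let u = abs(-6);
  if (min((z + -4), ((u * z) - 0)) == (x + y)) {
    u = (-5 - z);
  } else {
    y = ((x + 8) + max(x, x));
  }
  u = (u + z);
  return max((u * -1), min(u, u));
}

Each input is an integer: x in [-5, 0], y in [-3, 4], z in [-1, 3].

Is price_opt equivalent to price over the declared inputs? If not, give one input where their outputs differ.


The rewrite breaks on x=-5, y=-3, z=0, where the results are 5 and 6.
price: u becomes 6; next (min((z + -4), (u * z)) != (x + y)) evaluates to true; next u becomes -5; next u becomes -5; next final value 5
price_opt: u becomes 6; next (min((z + -4), ((u * z) - 0)) == (x + y)) evaluates to false; next y becomes -2; next u becomes 6; next final value 6
verdict: not equivalent; witness: x=-5, y=-3, z=0


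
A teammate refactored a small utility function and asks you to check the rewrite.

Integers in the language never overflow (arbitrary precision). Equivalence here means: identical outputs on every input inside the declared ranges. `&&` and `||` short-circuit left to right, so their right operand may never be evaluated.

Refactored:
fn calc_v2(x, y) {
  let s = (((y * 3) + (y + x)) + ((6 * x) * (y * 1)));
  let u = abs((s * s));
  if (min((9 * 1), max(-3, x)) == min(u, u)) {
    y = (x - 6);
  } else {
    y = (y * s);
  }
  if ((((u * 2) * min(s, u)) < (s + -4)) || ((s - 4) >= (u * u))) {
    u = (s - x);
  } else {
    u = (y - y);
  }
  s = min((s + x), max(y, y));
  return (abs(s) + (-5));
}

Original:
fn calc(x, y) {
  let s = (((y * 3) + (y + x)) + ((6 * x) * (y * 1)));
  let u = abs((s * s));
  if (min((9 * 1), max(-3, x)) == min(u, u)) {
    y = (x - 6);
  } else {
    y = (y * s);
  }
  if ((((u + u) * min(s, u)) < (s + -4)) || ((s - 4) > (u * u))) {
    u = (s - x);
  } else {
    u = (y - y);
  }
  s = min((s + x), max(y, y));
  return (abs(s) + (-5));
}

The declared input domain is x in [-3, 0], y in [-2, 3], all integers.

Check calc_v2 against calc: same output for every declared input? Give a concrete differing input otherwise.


Although `((s - 4) > (u * u))` became `((s - 4) >= (u * u))`, no input in the stated domain can expose it; all 24 inputs agree.
verdict: equivalent


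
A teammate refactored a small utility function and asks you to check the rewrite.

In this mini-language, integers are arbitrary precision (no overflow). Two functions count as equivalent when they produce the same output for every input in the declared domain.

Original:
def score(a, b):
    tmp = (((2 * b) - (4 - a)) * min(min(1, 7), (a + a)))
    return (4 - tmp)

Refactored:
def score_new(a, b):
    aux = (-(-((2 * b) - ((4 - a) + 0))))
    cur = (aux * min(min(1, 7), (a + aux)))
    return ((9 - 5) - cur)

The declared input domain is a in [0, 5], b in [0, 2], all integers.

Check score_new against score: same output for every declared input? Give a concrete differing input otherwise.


Evaluate both at a=0, b=0.
score: tmp = 0; return 4
score_new: aux = -4; cur = 16; return -12
4 != -12, so the rewrite changes behavior.
verdict: not equivalent; witness: a=0, b=0


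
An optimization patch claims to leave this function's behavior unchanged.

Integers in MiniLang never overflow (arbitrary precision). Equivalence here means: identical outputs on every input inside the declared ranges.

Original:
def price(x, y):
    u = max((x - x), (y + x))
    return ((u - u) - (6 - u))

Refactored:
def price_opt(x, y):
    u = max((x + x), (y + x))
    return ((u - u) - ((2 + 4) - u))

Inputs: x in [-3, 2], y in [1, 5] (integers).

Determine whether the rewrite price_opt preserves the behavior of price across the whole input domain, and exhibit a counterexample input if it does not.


The rewrite breaks on x=-3, y=1, where the results are -6 and -8.
price: u = 0; return -6
price_opt: u = -2; return -8
verdict: not equivalent; witness: x=-3, y=1


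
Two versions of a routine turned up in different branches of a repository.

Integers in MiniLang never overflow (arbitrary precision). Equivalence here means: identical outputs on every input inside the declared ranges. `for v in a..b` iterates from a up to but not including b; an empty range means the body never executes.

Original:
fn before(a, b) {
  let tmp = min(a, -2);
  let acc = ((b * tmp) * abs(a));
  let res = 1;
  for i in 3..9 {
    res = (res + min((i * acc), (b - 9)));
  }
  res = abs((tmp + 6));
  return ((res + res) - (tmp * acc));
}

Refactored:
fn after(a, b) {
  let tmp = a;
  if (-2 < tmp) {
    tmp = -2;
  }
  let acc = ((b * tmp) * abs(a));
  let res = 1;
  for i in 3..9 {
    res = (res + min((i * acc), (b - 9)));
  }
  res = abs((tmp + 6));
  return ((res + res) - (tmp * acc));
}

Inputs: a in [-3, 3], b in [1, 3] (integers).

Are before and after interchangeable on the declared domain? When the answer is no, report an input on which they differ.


Behavior is preserved: although constant usage differs; branching structure differs; comparison usage differs; min/max/abs usage differs; statement counts differ, the outputs never diverge.
One worked example (a=2, b=1) — before: tmp = -2; acc = -4; res = 1; [i=3]; res = -11; [i=4]; res = -27; [i=5]; res = -47; [i=6]; res = -71; [i=7]; res = -99; [i=8]; res = -131; res = 4; return 0; after: tmp = 2; (-2 < tmp) -> true; tmp = -2; acc = -4; res = 1; [i=3]; res = -11; [i=4]; res = -27; [i=5]; res = -47; [i=6]; res = -71; [i=7]; res = -99; [i=8]; res = -131; res = 4; return 0; agreement on 0.
Across all 21 domain points the two functions coincide.
verdict: equivalent


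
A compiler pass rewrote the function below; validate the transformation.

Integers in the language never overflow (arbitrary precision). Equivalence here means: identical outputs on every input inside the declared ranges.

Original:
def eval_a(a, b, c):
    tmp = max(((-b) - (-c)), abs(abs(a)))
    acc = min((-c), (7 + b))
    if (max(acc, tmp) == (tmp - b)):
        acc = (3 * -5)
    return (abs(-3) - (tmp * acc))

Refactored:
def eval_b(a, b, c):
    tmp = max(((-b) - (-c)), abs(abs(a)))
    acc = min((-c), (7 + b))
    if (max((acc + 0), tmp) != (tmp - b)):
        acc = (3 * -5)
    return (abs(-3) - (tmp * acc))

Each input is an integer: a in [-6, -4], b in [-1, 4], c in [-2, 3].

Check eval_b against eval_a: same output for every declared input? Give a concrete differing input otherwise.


Not equivalent: a=-6, b=-1, c=-2 separates them (-9 vs 93).
eval_a: tmp becomes 6; next acc becomes 2; next (max(acc, tmp) == (tmp - b)) evaluates to false; next final value -9
eval_b: tmp becomes 6; next acc becomes 2; next (max((acc + 0), tmp) != (tmp - b)) evaluates to true; next acc becomes -15; next final value 93
verdict: not equivalent; witness: a=-6, b=-1, c=-2


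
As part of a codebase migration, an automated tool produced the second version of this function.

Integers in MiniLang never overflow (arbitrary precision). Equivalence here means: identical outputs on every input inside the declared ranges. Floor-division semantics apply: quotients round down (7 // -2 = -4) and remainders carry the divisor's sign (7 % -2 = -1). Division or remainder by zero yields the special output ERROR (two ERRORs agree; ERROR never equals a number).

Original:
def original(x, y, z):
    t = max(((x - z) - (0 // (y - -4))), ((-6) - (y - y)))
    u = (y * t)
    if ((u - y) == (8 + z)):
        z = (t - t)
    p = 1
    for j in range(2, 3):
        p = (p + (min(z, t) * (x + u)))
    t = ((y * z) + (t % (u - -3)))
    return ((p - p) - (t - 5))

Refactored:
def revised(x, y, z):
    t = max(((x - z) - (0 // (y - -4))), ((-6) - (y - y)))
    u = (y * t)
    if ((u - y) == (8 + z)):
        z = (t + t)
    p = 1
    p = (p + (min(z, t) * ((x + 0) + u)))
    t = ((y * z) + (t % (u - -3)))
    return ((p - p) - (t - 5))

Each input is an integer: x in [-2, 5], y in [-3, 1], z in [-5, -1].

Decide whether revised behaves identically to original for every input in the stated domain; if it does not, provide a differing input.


Input x=-1, y=1, z=-5: 1 from original versus -7 from revised.
verdict: not equivalent; witness: x=-1, y=1, z=-5


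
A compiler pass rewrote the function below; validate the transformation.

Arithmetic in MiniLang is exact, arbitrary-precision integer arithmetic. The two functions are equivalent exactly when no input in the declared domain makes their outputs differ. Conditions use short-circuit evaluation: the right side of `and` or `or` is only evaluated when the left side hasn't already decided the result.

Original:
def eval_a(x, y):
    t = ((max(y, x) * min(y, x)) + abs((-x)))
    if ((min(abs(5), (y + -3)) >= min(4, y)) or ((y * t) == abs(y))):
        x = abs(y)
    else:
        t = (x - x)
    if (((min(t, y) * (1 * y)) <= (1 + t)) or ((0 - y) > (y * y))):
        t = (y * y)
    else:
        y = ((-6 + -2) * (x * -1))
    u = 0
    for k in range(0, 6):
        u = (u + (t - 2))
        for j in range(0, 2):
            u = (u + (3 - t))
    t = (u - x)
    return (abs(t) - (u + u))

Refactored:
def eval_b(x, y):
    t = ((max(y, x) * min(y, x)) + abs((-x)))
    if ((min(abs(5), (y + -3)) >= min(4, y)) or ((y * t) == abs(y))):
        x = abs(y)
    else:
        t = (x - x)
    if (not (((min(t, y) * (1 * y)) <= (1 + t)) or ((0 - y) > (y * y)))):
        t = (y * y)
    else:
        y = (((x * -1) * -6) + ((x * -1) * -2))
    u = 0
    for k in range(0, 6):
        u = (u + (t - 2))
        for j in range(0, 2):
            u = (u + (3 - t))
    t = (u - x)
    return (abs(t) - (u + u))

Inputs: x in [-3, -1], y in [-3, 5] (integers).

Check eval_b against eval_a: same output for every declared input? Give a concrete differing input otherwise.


Run the pair on x=-3, y=-3.
eval_a: t becomes 12; next ((min(abs(5), (y + -3)) >= min(4, y)) or ((y * t) == abs(y))) evaluates to false; next t becomes 0; next (((min(t, y) * (1 * y)) <= (1 + t)) or ((0 - y) > (y * y))) evaluates to false; next y becomes -24; next u becomes 0; next at k=0:; next u becomes -2; next at j=0:; next u becomes 1; next at j=1:; next u becomes 4; next at k=1:; next u becomes 2; next at j=0:; next u becomes 5; next at j=1:; next u becomes 8; next at k=2:; next u becomes 6; next at j=0:; next u becomes 9; next at j=1:; next u becomes 12; next at k=3:; next u becomes 10; next at j=0:; next u becomes 13; next at j=1:; next u becomes 16; next at k=4:; next u becomes 14; next at j=0:; next u becomes 17; next at j=1:; next u becomes 20; next at k=5:; next u becomes 18; next at j=0:; next u becomes 21; next at j=1:; next u becomes 24; next t becomes 27; next final value -21
eval_b: t becomes 12; next ((min(abs(5), (y + -3)) >= min(4, y)) or ((y * t) == abs(y))) evaluates to false; next t becomes 0; next (not (((min(t, y) * (1 * y)) <= (1 + t)) or ((0 - y) > (y * y)))) evaluates to true; next t becomes 9; next u becomes 0; next at k=0:; next u becomes 7; next at j=0:; next u becomes 1; next at j=1:; next u becomes -5; next at k=1:; next u becomes 2; next at j=0:; next u becomes -4; next at j=1:; next u becomes -10; next at k=2:; next u becomes -3; next at j=0:; next u becomes -9; next at j=1:; next u becomes -15; next at k=3:; next u becomes -8; next at j=0:; next u becomes -14; next at j=1:; next u becomes -20; next at k=4:; next u becomes -13; next at j=0:; next u becomes -19; next at j=1:; next u becomes -25; next at k=5:; next u becomes -18; next at j=0:; next u becomes -24; next at j=1:; next u becomes -30; next t becomes -27; next final value 87
-21 and 87 differ, so these are not the same function on this domain.
verdict: not equivalent; witness: x=-3, y=-3


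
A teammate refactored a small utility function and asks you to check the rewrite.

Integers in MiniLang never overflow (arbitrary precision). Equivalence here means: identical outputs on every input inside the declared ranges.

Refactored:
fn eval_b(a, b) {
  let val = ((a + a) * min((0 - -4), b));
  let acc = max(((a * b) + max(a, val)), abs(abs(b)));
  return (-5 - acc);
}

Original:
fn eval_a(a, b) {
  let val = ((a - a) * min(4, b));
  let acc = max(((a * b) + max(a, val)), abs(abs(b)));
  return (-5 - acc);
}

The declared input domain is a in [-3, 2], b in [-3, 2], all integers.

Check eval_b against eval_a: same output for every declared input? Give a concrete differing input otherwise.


Evaluate both at a=-3, b=-3.
eval_a: val=0, then acc=9, then returns -14
eval_b: val=18, then acc=27, then returns -32
-14 vs -32 — the two versions disagree here.
verdict: not equivalent; witness: a=-3, b=-3


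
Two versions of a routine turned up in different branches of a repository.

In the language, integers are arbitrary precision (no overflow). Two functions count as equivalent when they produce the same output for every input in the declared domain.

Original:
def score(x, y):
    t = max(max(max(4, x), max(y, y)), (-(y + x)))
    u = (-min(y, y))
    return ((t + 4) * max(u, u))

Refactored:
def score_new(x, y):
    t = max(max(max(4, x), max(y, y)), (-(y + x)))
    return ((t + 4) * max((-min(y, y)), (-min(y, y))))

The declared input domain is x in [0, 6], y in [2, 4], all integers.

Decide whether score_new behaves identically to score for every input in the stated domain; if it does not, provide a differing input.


This is a faithful refactor — min/max/abs usage differs; also statement counts differ; also local variable names differ, but the computed results match everywhere.
One worked example (x=1, y=2) — score: t becomes 4; next u becomes -2; next final value -16; score_new: t becomes 4; next final value -16; agreement on -16.
An exhaustive pass over the 21 declared inputs shows identical outputs.
verdict: equivalent


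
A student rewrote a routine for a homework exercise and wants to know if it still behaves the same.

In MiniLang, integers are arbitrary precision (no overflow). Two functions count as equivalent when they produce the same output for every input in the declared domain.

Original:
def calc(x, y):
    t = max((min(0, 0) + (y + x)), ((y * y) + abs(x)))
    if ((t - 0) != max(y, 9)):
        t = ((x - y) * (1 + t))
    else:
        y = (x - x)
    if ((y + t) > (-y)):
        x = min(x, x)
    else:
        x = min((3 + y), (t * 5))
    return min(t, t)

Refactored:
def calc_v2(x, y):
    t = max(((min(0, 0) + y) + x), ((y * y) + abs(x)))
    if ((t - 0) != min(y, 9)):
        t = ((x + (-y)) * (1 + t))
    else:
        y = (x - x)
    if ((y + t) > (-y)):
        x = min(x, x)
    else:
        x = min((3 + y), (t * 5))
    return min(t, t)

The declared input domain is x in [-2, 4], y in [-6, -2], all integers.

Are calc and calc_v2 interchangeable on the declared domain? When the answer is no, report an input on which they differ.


Try x=0, y=-3.
calc: t := 9 | ((t - 0) != max(y, 9)): false | y := 0 | ((y + t) > (-y)): true | x := 0 | result 9
calc_v2: t := 9 | ((t - 0) != min(y, 9)): true | t := 30 | ((y + t) > (-y)): true | x := 0 | result 30
9 against 30: the behavior changed.
verdict: not equivalent; witness: x=0, y=-3


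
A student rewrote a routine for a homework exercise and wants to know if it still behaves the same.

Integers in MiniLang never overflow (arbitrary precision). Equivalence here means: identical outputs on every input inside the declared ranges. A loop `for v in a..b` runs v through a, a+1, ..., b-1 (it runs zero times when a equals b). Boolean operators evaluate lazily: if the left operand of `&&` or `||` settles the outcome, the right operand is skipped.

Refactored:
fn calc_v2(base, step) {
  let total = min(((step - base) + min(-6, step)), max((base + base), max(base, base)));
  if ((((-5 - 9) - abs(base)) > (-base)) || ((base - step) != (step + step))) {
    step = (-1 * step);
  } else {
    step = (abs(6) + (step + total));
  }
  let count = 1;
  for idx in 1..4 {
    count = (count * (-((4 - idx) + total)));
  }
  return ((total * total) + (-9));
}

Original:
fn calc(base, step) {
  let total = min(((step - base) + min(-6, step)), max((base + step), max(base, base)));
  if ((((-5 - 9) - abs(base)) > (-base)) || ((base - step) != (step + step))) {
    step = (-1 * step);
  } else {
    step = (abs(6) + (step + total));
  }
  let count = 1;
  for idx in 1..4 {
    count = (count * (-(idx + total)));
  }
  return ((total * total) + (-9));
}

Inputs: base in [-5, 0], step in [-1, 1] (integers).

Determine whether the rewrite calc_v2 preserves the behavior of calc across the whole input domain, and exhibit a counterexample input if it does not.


Input base=-5, step=1: 7 from calc versus 16 from calc_v2.
verdict: not equivalent; witness: base=-5, step=1


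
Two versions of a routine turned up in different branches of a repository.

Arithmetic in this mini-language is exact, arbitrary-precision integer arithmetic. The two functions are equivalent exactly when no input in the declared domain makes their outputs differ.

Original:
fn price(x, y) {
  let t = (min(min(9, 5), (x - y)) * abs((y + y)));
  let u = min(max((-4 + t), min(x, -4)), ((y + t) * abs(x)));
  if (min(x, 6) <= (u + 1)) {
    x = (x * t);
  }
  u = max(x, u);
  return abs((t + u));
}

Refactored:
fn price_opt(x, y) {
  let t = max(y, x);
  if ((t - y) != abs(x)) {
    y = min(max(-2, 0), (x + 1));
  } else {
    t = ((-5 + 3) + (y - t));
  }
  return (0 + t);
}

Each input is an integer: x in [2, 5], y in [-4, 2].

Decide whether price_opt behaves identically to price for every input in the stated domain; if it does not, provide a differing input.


Take x=2, y=-4.
price: t becomes 40; next u becomes 36; next (min(x, 6) <= (u + 1)) evaluates to true; next x becomes 80; next u becomes 80; next final value 120
price_opt: t becomes 2; next ((t - y) != abs(x)) evaluates to true; next y becomes 0; next final value 2
120 vs 2 — the two versions disagree here.
verdict: not equivalent; witness: x=2, y=-4


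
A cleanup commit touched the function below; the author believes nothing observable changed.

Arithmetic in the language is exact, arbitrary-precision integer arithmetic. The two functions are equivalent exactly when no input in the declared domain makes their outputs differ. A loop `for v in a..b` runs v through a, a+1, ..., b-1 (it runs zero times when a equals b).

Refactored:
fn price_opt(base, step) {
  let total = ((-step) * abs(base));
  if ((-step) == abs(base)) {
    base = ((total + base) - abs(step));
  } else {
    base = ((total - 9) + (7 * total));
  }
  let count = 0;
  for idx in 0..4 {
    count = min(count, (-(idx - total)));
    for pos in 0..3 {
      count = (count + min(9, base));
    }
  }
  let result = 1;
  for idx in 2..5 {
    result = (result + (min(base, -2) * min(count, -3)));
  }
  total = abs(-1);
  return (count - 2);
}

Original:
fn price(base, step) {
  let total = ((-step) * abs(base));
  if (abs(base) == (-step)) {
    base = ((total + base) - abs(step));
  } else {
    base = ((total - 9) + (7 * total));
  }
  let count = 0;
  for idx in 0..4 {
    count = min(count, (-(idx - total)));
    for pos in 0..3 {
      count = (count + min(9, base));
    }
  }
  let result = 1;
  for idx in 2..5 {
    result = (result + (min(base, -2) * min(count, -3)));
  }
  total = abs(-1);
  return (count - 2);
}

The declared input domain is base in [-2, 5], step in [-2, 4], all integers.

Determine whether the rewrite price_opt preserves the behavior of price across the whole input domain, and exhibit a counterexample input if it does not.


Reading the diff, among the changes: same computation, different form.
Spot check at base=4, step=2 — price: total becomes -8; next (abs(base) == (-step)) evaluates to false; next base becomes -73; next count becomes 0; next at idx=0:; next count becomes -8; next at pos=0:; next count becomes -81; next at pos=1:; next count becomes -154; next at pos=2:; next count becomes -227; next at idx=1:; next count becomes -227; next at pos=0:; next count becomes -300; next at pos=1:; next count becomes -373; next at pos=2:; next count becomes -446; next at idx=2:; next count becomes -446; next at pos=0:; next count becomes -519; next at pos=1:; next count becomes -592; next at pos=2:; next count becomes -665; next at idx=3:; next count becomes -665; next at pos=0:; next count becomes -738; next at pos=1:; next count becomes -811; next at pos=2:; next count becomes -884; next result becomes 1; next at idx=2:; next result becomes 64533; next at idx=3:; next result becomes 129065; next at idx=4:; next result becomes 193597; next total becomes 1; next final value -886. price_opt: total becomes -8; next ((-step) == abs(base)) evaluates to false; next base becomes -73; next count becomes 0; next at idx=0:; next count becomes -8; next at pos=0:; next count becomes -81; next at pos=1:; next count becomes -154; next at pos=2:; next count becomes -227; next at idx=1:; next count becomes -227; next at pos=0:; next count becomes -300; next at pos=1:; next count becomes -373; next at pos=2:; next count becomes -446; next at idx=2:; next count becomes -446; next at pos=0:; next count becomes -519; next at pos=1:; next count becomes -592; next at pos=2:; next count becomes -665; next at idx=3:; next count becomes -665; next at pos=0:; next count becomes -738; next at pos=1:; next count becomes -811; next at pos=2:; next count becomes -884; next result becomes 1; next at idx=2:; next result becomes 64533; next at idx=3:; next result becomes 129065; next at idx=4:; next result becomes 193597; next total becomes 1; next final value -886. Both give -886.
Checked all 56 inputs in the declared domain: the outputs agree on every one.
verdict: equivalent


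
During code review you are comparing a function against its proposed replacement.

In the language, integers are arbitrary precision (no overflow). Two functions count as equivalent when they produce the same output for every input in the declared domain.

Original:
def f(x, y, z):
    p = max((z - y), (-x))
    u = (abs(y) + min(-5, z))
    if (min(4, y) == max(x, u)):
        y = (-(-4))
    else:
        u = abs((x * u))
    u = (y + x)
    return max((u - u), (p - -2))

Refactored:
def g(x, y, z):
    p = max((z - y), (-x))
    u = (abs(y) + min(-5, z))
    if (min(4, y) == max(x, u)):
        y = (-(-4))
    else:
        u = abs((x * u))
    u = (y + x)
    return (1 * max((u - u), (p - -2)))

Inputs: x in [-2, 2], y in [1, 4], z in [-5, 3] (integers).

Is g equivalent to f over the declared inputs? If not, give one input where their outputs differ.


Differences: arithmetic usage differs, plus constant usage differs — yet all 180 inputs agree.
verdict: equivalent
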